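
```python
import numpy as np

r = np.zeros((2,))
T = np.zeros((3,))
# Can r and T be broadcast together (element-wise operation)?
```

No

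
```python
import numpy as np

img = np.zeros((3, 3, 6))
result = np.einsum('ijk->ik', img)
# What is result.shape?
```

(3, 6)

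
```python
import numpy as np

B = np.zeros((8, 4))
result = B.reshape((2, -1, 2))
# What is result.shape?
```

(2, 8, 2)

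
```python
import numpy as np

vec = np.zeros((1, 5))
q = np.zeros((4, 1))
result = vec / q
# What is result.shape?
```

(4, 5)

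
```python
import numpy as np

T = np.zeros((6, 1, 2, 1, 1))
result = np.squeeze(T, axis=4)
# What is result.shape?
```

(6, 1, 2, 1)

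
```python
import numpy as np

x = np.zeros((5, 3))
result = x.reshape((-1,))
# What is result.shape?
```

(15,)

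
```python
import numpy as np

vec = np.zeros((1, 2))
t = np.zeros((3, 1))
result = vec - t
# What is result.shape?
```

(3, 2)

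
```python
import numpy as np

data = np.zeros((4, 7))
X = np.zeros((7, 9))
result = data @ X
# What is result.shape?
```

(4, 9)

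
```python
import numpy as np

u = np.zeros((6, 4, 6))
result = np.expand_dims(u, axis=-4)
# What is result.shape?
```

(1, 6, 4, 6)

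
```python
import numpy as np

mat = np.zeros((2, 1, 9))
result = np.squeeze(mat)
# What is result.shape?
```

(2, 9)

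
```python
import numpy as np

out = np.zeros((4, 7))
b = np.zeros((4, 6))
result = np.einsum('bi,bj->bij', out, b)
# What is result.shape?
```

(4, 7, 6)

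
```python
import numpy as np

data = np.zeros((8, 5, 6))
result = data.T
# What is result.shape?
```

(6, 5, 8)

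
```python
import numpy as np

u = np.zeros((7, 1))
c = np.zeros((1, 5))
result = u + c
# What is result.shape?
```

(7, 5)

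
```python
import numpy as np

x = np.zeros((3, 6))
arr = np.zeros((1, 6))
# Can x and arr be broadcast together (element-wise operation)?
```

Yes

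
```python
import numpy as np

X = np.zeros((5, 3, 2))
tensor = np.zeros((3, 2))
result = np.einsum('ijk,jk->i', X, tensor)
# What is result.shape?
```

(5,)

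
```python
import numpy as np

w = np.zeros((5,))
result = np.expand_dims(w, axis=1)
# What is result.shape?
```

(5, 1)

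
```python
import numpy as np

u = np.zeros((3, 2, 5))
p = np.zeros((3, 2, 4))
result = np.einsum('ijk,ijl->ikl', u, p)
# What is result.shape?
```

(3, 5, 4)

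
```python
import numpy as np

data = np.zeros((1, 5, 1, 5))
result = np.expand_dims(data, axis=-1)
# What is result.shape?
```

(1, 5, 1, 5, 1)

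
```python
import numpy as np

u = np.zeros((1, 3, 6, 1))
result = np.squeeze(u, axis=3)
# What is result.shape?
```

(1, 3, 6)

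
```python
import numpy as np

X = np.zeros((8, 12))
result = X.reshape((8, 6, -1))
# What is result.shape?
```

(8, 6, 2)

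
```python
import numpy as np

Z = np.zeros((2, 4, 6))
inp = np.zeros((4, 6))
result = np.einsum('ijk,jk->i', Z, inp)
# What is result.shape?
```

(2,)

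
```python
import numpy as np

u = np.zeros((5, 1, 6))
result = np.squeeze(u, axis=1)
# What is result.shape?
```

(5, 6)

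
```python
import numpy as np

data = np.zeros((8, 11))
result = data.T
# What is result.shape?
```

(11, 8)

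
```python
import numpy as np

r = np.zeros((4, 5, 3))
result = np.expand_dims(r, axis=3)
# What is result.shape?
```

(4, 5, 3, 1)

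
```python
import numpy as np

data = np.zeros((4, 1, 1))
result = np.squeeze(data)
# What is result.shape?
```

(4,)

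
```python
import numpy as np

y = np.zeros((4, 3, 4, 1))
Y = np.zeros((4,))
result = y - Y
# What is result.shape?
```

(4, 3, 4, 4)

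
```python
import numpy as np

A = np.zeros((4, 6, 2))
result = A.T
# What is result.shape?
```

(2, 6, 4)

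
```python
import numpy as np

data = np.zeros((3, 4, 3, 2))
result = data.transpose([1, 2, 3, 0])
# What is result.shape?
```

(4, 3, 2, 3)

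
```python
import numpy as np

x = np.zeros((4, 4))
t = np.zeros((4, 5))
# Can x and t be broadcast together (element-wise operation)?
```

No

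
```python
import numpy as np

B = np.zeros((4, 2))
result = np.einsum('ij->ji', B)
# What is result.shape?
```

(2, 4)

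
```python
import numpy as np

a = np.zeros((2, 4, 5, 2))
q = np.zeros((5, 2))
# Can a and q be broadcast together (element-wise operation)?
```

Yes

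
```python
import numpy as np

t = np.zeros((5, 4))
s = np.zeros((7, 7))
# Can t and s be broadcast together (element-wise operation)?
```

No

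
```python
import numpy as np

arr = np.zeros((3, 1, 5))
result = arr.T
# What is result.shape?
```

(5, 1, 3)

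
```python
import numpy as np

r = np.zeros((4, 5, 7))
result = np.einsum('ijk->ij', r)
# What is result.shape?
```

(4, 5)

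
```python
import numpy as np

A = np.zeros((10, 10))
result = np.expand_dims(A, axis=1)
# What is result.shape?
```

(10, 1, 10)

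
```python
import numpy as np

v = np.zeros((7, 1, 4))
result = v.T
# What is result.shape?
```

(4, 1, 7)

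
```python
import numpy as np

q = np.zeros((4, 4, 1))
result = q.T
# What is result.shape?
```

(1, 4, 4)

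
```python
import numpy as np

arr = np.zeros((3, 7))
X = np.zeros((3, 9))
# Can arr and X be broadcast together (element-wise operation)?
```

No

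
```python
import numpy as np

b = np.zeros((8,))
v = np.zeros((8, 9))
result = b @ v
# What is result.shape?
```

(9,)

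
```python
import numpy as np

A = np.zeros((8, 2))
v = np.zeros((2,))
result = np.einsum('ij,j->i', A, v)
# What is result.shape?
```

(8,)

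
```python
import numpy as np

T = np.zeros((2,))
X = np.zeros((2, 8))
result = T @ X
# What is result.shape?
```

(8,)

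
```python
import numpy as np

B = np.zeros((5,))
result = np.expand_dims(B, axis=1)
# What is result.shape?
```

(5, 1)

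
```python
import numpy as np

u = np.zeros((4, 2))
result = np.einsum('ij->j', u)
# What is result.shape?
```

(2,)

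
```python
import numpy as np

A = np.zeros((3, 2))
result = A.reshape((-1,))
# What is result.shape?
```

(6,)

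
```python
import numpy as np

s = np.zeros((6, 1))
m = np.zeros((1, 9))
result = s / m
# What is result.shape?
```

(6, 9)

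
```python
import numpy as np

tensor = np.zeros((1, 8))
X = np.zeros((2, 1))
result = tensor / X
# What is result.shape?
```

(2, 8)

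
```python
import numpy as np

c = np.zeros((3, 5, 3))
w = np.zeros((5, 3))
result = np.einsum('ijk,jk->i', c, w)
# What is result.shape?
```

(3,)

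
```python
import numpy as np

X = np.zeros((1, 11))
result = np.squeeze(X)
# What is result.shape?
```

(11,)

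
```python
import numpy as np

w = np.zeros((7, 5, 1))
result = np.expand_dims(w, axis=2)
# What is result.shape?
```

(7, 5, 1, 1)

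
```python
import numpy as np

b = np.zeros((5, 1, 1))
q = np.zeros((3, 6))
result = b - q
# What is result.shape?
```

(5, 3, 6)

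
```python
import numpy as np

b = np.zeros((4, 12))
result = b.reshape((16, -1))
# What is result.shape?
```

(16, 3)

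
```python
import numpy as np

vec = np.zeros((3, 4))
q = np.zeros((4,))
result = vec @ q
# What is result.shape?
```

(3,)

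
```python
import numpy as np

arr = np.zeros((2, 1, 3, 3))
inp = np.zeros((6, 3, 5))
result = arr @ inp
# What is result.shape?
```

(2, 6, 3, 5)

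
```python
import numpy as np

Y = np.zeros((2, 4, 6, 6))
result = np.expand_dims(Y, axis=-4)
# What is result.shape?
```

(2, 1, 4, 6, 6)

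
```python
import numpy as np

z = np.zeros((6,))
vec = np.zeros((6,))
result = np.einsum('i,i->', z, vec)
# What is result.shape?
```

()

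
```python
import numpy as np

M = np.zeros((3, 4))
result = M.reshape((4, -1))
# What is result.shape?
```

(4, 3)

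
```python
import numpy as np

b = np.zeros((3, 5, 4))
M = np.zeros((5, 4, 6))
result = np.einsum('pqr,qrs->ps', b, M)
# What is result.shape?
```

(3, 6)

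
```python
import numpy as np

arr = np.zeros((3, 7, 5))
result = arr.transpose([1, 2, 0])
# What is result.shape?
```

(7, 5, 3)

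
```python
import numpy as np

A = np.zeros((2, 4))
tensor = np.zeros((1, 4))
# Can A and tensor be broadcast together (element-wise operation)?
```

Yes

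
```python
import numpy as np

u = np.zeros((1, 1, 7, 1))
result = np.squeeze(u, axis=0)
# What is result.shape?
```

(1, 7, 1)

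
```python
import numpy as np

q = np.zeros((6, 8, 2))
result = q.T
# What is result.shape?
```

(2, 8, 6)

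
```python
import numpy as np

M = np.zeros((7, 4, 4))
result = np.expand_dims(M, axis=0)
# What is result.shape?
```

(1, 7, 4, 4)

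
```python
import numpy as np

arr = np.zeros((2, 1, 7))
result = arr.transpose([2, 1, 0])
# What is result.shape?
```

(7, 1, 2)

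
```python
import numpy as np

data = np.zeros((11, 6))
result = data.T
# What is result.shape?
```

(6, 11)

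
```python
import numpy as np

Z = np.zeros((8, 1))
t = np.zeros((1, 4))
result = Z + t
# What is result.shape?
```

(8, 4)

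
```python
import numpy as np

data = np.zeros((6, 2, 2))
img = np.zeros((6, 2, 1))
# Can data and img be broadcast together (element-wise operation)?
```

Yes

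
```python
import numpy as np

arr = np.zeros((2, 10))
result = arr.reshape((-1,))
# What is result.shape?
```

(20,)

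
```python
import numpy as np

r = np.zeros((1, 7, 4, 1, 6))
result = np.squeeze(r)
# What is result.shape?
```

(7, 4, 6)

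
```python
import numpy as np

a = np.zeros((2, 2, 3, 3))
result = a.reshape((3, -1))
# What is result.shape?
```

(3, 12)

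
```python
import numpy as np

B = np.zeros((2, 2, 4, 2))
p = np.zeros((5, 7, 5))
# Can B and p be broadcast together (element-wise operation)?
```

No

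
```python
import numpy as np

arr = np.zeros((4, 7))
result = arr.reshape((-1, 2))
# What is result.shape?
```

(14, 2)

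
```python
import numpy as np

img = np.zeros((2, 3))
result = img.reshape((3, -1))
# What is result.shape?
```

(3, 2)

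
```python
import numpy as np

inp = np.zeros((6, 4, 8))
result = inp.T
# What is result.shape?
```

(8, 4, 6)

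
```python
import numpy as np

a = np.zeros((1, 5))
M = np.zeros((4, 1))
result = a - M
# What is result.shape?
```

(4, 5)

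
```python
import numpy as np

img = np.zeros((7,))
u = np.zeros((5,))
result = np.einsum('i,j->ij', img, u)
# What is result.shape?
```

(7, 5)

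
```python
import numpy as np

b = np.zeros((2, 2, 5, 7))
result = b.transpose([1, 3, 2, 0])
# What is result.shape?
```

(2, 7, 5, 2)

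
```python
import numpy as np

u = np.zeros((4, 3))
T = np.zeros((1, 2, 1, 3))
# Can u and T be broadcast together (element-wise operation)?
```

Yes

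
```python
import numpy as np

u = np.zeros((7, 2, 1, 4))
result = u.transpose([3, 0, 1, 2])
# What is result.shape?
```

(4, 7, 2, 1)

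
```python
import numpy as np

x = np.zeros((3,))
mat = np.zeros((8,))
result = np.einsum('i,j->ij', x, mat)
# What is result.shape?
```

(3, 8)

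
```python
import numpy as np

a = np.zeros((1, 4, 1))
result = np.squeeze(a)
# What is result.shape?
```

(4,)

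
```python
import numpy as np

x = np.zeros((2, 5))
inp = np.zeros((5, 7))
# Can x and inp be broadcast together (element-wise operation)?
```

No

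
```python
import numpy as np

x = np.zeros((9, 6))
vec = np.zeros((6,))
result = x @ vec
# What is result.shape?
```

(9,)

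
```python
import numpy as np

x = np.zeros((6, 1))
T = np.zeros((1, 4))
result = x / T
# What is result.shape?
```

(6, 4)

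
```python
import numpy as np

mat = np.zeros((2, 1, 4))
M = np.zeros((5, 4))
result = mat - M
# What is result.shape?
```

(2, 5, 4)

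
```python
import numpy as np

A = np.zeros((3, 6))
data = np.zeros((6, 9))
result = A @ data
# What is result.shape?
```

(3, 9)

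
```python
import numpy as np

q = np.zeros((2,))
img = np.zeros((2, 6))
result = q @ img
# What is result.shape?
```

(6,)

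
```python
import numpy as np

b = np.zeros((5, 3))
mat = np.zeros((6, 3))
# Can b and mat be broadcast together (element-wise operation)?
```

No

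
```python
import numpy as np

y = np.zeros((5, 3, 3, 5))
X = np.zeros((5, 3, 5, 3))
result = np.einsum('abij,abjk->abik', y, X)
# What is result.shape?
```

(5, 3, 3, 3)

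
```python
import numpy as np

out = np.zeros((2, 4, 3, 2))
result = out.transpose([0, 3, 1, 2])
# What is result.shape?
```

(2, 2, 4, 3)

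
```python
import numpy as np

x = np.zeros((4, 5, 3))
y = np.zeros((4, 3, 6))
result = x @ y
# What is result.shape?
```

(4, 5, 6)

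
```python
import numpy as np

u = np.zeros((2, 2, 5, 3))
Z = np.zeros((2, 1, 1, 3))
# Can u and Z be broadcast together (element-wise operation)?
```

Yes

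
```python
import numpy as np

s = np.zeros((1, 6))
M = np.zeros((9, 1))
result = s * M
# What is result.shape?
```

(9, 6)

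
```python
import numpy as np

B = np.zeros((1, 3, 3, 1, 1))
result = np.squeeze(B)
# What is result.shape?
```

(3, 3)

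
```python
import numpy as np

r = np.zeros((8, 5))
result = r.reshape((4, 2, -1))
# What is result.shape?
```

(4, 2, 5)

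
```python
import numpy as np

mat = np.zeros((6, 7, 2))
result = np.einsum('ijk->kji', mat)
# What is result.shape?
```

(2, 7, 6)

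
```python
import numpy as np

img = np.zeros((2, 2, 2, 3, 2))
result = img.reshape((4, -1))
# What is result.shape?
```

(4, 12)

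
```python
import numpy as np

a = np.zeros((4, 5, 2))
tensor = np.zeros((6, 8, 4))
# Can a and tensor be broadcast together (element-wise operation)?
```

No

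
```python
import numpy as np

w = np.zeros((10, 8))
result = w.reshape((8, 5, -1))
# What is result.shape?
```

(8, 5, 2)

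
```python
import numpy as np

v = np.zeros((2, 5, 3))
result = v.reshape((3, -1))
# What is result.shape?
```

(3, 10)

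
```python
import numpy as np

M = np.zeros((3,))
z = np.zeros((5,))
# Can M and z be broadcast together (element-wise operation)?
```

No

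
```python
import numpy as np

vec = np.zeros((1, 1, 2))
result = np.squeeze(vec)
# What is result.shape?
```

(2,)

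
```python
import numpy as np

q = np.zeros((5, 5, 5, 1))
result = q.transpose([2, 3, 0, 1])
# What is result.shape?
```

(5, 1, 5, 5)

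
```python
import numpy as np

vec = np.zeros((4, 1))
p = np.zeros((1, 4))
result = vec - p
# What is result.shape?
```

(4, 4)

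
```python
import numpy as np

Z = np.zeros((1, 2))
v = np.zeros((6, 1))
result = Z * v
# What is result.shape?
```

(6, 2)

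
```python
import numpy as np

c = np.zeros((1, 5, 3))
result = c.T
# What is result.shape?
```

(3, 5, 1)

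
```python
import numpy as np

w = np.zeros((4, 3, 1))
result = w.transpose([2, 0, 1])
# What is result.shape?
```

(1, 4, 3)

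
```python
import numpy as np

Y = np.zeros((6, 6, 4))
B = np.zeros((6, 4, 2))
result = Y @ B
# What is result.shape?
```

(6, 6, 2)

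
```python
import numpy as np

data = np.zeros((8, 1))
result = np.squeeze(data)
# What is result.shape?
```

(8,)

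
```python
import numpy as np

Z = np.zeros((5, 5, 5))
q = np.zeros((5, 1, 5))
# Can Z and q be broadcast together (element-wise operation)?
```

Yes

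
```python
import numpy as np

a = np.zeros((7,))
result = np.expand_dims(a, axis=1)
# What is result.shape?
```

(7, 1)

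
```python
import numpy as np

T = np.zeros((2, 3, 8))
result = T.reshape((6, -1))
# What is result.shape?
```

(6, 8)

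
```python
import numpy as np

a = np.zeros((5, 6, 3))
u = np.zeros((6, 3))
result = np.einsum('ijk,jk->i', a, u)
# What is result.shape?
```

(5,)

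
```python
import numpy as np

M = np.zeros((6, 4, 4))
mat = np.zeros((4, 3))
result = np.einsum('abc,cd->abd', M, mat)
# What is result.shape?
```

(6, 4, 3)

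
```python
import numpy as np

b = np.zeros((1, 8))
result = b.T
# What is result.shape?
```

(8, 1)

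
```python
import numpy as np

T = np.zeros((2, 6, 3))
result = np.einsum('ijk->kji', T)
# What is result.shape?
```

(3, 6, 2)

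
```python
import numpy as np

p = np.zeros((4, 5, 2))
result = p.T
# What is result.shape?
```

(2, 5, 4)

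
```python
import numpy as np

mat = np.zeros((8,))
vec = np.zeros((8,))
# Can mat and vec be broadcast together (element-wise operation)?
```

Yes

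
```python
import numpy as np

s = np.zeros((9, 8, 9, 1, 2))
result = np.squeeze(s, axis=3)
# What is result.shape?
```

(9, 8, 9, 2)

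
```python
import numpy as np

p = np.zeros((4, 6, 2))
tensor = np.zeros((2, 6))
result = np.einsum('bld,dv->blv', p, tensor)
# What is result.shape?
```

(4, 6, 6)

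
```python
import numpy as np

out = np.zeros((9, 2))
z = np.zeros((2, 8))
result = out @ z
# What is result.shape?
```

(9, 8)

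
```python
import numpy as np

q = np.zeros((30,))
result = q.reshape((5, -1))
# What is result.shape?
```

(5, 6)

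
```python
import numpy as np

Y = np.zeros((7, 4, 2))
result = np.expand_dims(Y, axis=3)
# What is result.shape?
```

(7, 4, 2, 1)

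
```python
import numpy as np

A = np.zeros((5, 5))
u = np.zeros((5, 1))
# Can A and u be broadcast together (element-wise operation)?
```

Yes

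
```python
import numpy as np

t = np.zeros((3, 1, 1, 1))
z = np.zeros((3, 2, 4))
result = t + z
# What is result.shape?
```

(3, 3, 2, 4)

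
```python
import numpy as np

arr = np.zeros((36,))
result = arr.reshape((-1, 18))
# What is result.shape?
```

(2, 18)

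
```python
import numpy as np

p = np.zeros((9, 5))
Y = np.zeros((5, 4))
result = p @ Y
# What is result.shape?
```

(9, 4)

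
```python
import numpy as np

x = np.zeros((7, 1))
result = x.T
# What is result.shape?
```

(1, 7)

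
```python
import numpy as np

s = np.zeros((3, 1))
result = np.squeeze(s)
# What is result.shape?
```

(3,)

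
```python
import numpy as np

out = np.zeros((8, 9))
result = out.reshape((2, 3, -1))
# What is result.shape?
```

(2, 3, 12)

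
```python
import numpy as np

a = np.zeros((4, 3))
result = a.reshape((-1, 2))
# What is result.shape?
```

(6, 2)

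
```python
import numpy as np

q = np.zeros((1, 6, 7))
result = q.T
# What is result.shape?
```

(7, 6, 1)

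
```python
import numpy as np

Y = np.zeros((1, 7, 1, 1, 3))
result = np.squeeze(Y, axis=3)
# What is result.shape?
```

(1, 7, 1, 3)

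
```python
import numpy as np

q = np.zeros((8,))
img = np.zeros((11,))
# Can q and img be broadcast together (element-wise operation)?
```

No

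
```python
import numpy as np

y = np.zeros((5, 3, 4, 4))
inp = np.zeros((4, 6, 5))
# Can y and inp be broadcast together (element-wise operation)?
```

No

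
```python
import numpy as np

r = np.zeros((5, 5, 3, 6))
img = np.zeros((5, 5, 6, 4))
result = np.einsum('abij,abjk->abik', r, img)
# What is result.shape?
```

(5, 5, 3, 4)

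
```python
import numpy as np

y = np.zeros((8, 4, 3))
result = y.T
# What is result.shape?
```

(3, 4, 8)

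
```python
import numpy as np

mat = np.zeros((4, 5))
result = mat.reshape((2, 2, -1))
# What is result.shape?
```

(2, 2, 5)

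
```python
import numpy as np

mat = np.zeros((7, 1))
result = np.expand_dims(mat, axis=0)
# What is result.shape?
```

(1, 7, 1)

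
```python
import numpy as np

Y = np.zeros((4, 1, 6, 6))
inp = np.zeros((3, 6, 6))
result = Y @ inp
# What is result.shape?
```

(4, 3, 6, 6)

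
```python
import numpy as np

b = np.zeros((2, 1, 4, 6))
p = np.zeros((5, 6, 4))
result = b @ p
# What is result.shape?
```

(2, 5, 4, 4)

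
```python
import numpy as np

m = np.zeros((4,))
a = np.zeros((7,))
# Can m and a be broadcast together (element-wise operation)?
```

No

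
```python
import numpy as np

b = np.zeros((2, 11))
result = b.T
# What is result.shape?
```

(11, 2)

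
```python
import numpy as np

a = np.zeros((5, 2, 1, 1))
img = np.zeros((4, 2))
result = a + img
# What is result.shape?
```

(5, 2, 4, 2)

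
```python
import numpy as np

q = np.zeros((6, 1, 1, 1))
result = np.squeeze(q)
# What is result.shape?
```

(6,)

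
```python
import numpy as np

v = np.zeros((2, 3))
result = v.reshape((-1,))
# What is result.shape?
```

(6,)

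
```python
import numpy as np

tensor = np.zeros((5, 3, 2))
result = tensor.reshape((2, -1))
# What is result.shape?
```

(2, 15)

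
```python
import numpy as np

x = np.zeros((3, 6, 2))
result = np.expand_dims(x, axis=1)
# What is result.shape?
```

(3, 1, 6, 2)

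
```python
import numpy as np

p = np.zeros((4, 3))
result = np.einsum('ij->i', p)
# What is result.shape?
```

(4,)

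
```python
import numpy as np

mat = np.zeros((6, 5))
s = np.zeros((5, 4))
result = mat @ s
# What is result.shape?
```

(6, 4)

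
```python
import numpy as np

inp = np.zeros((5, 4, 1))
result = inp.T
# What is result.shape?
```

(1, 4, 5)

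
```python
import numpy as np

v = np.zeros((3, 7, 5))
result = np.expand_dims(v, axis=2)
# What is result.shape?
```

(3, 7, 1, 5)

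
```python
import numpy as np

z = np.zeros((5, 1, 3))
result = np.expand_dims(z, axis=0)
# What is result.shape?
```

(1, 5, 1, 3)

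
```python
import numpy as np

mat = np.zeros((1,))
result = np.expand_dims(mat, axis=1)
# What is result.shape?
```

(1, 1)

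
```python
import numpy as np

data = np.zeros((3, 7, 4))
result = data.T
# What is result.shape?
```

(4, 7, 3)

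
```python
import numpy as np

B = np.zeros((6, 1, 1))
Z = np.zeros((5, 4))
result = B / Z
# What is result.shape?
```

(6, 5, 4)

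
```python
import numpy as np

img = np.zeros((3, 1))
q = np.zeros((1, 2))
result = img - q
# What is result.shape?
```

(3, 2)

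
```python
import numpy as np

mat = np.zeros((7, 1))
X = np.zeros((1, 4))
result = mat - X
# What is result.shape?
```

(7, 4)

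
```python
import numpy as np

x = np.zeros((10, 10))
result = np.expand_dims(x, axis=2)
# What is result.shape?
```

(10, 10, 1)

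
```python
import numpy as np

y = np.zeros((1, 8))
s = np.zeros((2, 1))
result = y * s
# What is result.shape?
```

(2, 8)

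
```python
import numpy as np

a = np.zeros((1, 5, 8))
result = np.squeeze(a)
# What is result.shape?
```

(5, 8)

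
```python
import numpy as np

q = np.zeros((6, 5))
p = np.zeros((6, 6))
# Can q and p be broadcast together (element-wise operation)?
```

No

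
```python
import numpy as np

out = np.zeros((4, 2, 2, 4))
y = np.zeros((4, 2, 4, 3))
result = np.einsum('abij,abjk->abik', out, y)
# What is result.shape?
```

(4, 2, 2, 3)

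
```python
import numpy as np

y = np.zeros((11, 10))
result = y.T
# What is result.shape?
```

(10, 11)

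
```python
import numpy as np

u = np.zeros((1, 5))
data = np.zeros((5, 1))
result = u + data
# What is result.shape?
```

(5, 5)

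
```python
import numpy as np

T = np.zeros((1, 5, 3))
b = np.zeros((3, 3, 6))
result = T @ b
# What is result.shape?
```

(3, 5, 6)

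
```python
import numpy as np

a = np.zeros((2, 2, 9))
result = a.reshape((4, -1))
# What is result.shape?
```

(4, 9)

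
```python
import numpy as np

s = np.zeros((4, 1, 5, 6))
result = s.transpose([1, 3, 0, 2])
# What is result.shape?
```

(1, 6, 4, 5)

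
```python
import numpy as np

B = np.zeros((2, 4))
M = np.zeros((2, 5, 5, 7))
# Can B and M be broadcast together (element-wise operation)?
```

No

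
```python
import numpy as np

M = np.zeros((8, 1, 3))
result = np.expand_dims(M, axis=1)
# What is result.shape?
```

(8, 1, 1, 3)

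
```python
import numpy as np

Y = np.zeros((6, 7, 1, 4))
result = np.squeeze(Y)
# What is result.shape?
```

(6, 7, 4)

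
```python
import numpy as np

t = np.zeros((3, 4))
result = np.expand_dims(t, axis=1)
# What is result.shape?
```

(3, 1, 4)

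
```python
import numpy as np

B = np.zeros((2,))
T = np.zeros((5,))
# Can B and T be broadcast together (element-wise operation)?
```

No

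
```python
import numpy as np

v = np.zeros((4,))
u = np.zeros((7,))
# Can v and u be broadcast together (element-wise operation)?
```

No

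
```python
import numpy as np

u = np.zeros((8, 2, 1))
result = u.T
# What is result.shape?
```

(1, 2, 8)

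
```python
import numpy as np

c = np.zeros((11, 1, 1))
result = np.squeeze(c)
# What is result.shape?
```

(11,)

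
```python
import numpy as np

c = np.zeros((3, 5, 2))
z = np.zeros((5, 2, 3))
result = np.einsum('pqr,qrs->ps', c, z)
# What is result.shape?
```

(3, 3)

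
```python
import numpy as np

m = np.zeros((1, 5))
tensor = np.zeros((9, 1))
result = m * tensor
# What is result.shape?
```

(9, 5)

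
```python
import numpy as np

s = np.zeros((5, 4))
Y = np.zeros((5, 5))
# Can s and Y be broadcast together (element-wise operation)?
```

No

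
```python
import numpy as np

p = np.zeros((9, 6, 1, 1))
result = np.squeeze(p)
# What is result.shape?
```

(9, 6)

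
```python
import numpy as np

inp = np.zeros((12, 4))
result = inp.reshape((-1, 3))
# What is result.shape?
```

(16, 3)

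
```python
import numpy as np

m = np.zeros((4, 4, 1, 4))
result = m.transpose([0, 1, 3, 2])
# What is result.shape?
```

(4, 4, 4, 1)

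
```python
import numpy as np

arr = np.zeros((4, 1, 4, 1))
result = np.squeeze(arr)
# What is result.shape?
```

(4, 4)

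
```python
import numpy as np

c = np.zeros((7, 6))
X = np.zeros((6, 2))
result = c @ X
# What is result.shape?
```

(7, 2)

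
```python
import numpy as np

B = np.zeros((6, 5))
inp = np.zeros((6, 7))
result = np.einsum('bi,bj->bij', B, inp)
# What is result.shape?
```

(6, 5, 7)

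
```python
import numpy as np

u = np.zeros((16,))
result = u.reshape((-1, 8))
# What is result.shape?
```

(2, 8)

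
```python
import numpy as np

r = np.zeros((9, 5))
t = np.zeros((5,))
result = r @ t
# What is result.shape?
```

(9,)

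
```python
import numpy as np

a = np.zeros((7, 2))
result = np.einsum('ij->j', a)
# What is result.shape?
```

(2,)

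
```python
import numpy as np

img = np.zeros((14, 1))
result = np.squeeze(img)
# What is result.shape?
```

(14,)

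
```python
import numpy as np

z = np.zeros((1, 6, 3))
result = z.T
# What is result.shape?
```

(3, 6, 1)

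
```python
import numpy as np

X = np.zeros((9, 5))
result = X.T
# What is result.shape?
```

(5, 9)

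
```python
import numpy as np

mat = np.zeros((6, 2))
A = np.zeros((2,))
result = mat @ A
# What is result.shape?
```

(6,)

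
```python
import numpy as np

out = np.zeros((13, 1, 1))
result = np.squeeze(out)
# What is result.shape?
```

(13,)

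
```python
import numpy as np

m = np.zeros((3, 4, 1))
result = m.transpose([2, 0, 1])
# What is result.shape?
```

(1, 3, 4)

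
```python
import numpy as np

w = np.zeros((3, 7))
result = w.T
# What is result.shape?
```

(7, 3)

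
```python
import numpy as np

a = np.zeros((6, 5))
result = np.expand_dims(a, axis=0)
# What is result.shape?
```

(1, 6, 5)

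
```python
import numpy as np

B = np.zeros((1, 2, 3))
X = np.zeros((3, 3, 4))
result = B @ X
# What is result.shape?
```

(3, 2, 4)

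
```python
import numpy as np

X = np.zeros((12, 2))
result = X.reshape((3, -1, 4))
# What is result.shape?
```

(3, 2, 4)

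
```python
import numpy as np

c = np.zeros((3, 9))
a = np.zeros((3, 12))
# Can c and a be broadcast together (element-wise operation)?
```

No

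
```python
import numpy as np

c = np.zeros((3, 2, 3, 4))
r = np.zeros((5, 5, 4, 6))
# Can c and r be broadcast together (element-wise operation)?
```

No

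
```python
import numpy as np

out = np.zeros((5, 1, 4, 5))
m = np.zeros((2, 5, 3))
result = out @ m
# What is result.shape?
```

(5, 2, 4, 3)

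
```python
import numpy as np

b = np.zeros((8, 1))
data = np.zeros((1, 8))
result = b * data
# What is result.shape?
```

(8, 8)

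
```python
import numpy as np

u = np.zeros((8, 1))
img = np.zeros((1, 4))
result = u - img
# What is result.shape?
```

(8, 4)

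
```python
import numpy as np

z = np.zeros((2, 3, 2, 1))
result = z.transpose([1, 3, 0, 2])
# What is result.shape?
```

(3, 1, 2, 2)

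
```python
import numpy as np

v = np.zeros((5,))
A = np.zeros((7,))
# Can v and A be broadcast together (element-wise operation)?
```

No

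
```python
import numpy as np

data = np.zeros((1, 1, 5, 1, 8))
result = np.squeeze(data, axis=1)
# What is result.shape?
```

(1, 5, 1, 8)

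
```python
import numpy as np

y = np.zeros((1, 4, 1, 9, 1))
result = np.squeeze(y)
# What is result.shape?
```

(4, 9)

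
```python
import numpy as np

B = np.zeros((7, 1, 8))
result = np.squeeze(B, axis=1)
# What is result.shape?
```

(7, 8)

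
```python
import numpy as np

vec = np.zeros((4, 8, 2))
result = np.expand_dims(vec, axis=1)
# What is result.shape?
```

(4, 1, 8, 2)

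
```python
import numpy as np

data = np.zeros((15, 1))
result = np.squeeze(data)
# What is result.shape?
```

(15,)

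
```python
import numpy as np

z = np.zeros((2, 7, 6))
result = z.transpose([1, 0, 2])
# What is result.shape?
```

(7, 2, 6)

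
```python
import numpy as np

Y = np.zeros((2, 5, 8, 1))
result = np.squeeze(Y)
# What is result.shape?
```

(2, 5, 8)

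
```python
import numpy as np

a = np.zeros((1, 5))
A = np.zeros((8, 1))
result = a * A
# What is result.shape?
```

(8, 5)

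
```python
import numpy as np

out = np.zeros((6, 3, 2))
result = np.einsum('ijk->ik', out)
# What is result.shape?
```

(6, 2)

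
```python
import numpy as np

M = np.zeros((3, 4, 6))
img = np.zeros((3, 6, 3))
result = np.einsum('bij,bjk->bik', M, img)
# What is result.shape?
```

(3, 4, 3)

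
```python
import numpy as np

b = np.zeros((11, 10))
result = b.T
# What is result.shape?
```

(10, 11)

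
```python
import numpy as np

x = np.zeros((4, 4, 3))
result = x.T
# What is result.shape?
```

(3, 4, 4)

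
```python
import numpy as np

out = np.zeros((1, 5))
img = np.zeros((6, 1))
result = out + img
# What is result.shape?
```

(6, 5)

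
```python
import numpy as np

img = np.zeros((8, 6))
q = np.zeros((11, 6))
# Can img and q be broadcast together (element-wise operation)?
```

No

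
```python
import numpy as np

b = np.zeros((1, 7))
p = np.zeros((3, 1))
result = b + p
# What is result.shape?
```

(3, 7)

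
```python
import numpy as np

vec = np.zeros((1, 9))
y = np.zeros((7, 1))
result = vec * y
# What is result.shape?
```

(7, 9)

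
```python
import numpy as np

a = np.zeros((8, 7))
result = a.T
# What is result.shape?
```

(7, 8)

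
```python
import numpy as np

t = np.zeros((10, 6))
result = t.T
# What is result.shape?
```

(6, 10)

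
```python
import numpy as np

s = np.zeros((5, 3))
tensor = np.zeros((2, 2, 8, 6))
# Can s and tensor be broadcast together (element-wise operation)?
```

No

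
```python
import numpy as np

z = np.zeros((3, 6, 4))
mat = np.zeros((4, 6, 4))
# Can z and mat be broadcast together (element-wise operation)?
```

No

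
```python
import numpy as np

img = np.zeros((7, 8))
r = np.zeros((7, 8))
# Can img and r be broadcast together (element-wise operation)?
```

Yes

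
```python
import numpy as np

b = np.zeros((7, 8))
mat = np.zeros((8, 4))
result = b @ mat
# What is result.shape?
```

(7, 4)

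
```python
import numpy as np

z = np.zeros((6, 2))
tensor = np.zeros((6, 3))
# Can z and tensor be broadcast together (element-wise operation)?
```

No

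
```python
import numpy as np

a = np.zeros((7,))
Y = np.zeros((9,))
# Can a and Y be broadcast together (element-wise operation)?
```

No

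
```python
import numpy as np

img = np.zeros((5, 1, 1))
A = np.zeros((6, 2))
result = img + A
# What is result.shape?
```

(5, 6, 2)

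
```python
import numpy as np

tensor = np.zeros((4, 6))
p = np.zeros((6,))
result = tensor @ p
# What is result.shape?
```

(4,)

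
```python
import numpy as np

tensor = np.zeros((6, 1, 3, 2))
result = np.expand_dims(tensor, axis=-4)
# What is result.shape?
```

(6, 1, 1, 3, 2)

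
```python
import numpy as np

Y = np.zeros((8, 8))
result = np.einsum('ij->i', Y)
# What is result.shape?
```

(8,)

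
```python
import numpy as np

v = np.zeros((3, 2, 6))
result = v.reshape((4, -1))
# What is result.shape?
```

(4, 9)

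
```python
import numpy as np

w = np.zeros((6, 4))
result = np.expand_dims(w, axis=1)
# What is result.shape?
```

(6, 1, 4)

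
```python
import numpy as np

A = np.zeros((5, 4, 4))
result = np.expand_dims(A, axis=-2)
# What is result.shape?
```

(5, 4, 1, 4)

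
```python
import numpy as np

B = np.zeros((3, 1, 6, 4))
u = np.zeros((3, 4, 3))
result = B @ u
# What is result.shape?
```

(3, 3, 6, 3)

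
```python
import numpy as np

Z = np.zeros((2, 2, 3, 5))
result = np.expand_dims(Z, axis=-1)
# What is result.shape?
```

(2, 2, 3, 5, 1)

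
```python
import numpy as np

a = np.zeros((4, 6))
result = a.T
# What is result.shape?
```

(6, 4)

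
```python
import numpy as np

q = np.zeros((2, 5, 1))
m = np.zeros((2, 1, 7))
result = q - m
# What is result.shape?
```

(2, 5, 7)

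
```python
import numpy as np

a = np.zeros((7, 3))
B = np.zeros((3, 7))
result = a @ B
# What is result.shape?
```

(7, 7)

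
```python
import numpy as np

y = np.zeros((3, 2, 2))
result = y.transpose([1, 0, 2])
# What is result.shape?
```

(2, 3, 2)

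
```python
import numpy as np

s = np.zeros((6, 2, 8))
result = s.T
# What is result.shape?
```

(8, 2, 6)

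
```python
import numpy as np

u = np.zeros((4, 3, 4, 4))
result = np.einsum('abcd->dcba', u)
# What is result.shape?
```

(4, 4, 3, 4)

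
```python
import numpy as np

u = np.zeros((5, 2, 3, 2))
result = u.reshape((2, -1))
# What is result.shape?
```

(2, 30)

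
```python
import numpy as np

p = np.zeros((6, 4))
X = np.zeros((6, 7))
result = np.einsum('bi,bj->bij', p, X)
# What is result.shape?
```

(6, 4, 7)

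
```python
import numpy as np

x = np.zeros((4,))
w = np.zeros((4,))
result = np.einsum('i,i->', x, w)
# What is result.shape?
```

()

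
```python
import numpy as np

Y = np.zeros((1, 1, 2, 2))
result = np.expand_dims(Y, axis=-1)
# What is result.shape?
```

(1, 1, 2, 2, 1)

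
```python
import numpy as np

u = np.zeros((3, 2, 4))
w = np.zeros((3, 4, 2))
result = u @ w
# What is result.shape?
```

(3, 2, 2)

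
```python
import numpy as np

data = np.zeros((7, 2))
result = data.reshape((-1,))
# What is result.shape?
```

(14,)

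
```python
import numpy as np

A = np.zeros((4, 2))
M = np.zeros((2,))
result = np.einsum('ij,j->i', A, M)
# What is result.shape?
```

(4,)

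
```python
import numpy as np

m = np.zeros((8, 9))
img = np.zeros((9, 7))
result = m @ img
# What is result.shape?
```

(8, 7)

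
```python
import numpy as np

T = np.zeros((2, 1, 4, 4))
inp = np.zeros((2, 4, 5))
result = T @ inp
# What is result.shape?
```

(2, 2, 4, 5)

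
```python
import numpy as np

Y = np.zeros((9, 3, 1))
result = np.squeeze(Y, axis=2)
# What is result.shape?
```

(9, 3)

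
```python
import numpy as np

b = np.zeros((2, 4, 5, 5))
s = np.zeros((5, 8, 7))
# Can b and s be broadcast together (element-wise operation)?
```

No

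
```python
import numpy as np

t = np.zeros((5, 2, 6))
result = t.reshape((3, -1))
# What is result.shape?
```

(3, 20)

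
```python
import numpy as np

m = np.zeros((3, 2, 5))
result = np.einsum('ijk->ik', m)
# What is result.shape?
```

(3, 5)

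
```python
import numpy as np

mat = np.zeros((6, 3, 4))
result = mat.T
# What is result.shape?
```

(4, 3, 6)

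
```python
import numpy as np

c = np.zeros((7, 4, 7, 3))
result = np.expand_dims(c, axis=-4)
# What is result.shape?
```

(7, 1, 4, 7, 3)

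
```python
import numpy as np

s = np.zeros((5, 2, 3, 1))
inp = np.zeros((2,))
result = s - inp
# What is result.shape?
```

(5, 2, 3, 2)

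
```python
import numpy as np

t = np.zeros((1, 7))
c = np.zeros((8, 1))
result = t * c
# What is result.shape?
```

(8, 7)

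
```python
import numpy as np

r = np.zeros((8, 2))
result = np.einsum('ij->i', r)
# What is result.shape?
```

(8,)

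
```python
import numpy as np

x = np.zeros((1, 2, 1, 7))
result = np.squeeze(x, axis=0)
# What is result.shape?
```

(2, 1, 7)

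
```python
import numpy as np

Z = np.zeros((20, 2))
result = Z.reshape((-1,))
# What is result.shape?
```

(40,)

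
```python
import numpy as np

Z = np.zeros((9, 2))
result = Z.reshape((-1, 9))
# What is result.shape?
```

(2, 9)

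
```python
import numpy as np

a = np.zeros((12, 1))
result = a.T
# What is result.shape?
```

(1, 12)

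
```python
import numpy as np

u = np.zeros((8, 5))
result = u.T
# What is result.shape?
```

(5, 8)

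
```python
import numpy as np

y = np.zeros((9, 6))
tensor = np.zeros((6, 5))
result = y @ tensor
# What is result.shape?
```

(9, 5)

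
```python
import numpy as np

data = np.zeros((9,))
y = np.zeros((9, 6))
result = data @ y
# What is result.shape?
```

(6,)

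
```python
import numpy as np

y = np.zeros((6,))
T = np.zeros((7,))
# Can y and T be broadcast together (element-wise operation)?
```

No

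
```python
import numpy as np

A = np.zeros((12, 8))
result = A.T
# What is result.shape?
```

(8, 12)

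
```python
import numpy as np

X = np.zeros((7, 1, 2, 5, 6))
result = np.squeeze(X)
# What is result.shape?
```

(7, 2, 5, 6)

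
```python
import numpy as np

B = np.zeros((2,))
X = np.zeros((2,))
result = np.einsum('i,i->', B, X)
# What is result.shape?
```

()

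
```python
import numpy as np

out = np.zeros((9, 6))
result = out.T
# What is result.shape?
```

(6, 9)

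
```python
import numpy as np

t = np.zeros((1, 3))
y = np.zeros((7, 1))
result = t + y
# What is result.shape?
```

(7, 3)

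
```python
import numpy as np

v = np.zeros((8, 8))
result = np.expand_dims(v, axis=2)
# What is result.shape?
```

(8, 8, 1)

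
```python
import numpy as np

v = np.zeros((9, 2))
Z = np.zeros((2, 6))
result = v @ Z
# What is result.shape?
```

(9, 6)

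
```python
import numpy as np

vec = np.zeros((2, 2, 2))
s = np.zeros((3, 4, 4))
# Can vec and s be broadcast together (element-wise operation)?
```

No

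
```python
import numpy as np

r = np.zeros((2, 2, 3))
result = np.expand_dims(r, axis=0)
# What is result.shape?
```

(1, 2, 2, 3)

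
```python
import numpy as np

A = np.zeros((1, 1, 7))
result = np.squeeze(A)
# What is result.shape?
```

(7,)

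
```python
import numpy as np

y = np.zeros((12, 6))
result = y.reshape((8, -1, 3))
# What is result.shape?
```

(8, 3, 3)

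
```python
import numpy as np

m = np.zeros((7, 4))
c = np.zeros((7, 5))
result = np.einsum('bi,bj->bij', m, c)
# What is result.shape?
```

(7, 4, 5)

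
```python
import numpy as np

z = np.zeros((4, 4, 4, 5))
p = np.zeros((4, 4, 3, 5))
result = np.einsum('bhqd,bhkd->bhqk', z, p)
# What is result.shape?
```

(4, 4, 4, 3)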